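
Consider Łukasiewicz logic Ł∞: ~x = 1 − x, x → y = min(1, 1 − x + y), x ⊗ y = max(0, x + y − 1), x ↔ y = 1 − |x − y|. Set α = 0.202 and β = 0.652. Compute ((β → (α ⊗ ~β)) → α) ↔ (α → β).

~β = 1 − 0.652 = 0.348
α ⊗ ~β = max(0, 0.202 + 0.348 − 1) = max(0, -0.450) = 0.000
β → (α ⊗ ~β) = min(1, 1 − 0.652 + 0.000) = min(1, 0.348) = 0.348
(β → (α ⊗ ~β)) → α = min(1, 1 − 0.348 + 0.202) = min(1, 0.854) = 0.854
α → β = min(1, 1 − 0.202 + 0.652) = min(1, 1.450) = 1.000
((β → (α ⊗ ~β)) → α) ↔ (α → β) = 1 − |0.854 − 1.000| = 1 − 0.146 = 0.854

0.854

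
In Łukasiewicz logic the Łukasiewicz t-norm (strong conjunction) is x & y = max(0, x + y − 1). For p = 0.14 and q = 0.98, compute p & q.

0.12

p & q = max(0, 0.14 + 0.98 − 1) = max(0, 0.12) = 0.12
For comparison, the Gödel (minimum) t-norm min(x, y) would give 0.14.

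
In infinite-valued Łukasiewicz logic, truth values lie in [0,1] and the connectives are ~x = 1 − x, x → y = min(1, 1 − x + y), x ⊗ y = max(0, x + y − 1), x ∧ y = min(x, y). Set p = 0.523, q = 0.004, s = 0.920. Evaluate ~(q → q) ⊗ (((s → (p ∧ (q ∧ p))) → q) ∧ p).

q → q = min(1, 1 − 0.004 + 0.004) = min(1, 1.000) = 1.000
~(q → q) = 1 − 1.000 = 0.000
q ∧ p = min(0.004, 0.523) = 0.004
p ∧ (q ∧ p) = min(0.523, 0.004) = 0.004
s → (p ∧ (q ∧ p)) = min(1, 1 − 0.920 + 0.004) = min(1, 0.084) = 0.084
(s → (p ∧ (q ∧ p))) → q = min(1, 1 − 0.084 + 0.004) = min(1, 0.920) = 0.920
((s → (p ∧ (q ∧ p))) → q) ∧ p = min(0.920, 0.523) = 0.523
~(q → q) ⊗ (((s → (p ∧ (q ∧ p))) → q) ∧ p) = max(0, 0.000 + 0.523 − 1) = max(0, -0.477) = 0.000

0.000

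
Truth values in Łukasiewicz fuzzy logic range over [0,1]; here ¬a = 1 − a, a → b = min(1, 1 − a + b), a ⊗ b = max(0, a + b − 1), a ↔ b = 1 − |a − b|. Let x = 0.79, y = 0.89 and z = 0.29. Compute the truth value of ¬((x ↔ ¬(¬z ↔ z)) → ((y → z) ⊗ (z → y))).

¬z = 1 − 0.29 = 0.71
¬z ↔ z = 1 − |0.71 − 0.29| = 1 − 0.42 = 0.58
¬(¬z ↔ z) = 1 − 0.58 = 0.42
x ↔ ¬(¬z ↔ z) = 1 − |0.79 − 0.42| = 1 − 0.37 = 0.63
y → z = min(1, 1 − 0.89 + 0.29) = min(1, 0.40) = 0.40
z → y = min(1, 1 − 0.29 + 0.89) = min(1, 1.60) = 1.00
(y → z) ⊗ (z → y) = max(0, 0.40 + 1.00 − 1) = max(0, 0.40) = 0.40
(x ↔ ¬(¬z ↔ z)) → ((y → z) ⊗ (z → y)) = min(1, 1 − 0.63 + 0.40) = min(1, 0.77) = 0.77
¬((x ↔ ¬(¬z ↔ z)) → ((y → z) ⊗ (z → y))) = 1 − 0.77 = 0.23

0.23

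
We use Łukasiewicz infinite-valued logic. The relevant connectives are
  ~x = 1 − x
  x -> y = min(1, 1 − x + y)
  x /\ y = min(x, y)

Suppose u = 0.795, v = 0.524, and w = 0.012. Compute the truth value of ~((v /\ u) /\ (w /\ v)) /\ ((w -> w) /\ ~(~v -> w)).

0.464

v /\ u = min(0.524, 0.795) = 0.524
w /\ v = min(0.012, 0.524) = 0.012
(v /\ u) /\ (w /\ v) = min(0.524, 0.012) = 0.012
~((v /\ u) /\ (w /\ v)) = 1 − 0.012 = 0.988
w -> w = min(1, 1 − 0.012 + 0.012) = min(1, 1.000) = 1.000
~v = 1 − 0.524 = 0.476
~v -> w = min(1, 1 − 0.476 + 0.012) = min(1, 0.536) = 0.536
~(~v -> w) = 1 − 0.536 = 0.464
(w -> w) /\ ~(~v -> w) = min(1.000, 0.464) = 0.464
~((v /\ u) /\ (w /\ v)) /\ ((w -> w) /\ ~(~v -> w)) = min(0.988, 0.464) = 0.464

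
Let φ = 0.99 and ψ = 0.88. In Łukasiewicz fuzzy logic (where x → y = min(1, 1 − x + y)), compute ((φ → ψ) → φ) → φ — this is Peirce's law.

0.99

φ → ψ = min(1, 1 − 0.99 + 0.88) = min(1, 0.89) = 0.89
(φ → ψ) → φ = min(1, 1 − 0.89 + 0.99) = min(1, 1.10) = 1.00
((φ → ψ) → φ) → φ = min(1, 1 − 1.00 + 0.99) = min(1, 0.99) = 0.99
(The value 0.99 < 1 shows this instance is not satisfied; not a Ł∞-tautology in general.)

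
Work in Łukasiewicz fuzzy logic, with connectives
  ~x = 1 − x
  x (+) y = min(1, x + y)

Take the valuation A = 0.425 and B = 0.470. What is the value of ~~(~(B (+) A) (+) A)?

B (+) A = min(1, 0.470 + 0.425) = min(1, 0.895) = 0.895
~(B (+) A) = 1 − 0.895 = 0.105
~(B (+) A) (+) A = min(1, 0.105 + 0.425) = min(1, 0.530) = 0.530
~(~(B (+) A) (+) A) = 1 − 0.530 = 0.470
~~(~(B (+) A) (+) A) = 1 − 0.470 = 0.530

0.530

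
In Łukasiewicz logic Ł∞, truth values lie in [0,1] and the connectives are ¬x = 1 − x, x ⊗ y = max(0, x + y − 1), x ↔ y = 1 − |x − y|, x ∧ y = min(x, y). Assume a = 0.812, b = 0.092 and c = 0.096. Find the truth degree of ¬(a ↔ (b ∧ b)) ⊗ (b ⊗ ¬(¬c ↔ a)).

0.000

b ∧ b = min(0.092, 0.092) = 0.092
a ↔ (b ∧ b) = 1 − |0.812 − 0.092| = 1 − 0.720 = 0.280
¬(a ↔ (b ∧ b)) = 1 − 0.280 = 0.720
¬c = 1 − 0.096 = 0.904
¬c ↔ a = 1 − |0.904 − 0.812| = 1 − 0.092 = 0.908
¬(¬c ↔ a) = 1 − 0.908 = 0.092
b ⊗ ¬(¬c ↔ a) = max(0, 0.092 + 0.092 − 1) = max(0, -0.816) = 0.000
¬(a ↔ (b ∧ b)) ⊗ (b ⊗ ¬(¬c ↔ a)) = max(0, 0.720 + 0.000 − 1) = max(0, -0.280) = 0.000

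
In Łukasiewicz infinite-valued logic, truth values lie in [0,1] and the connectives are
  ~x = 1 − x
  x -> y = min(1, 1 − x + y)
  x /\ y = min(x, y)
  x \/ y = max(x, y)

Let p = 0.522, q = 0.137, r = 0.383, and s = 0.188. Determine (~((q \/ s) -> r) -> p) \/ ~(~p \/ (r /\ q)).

1.000

q \/ s = max(0.137, 0.188) = 0.188
(q \/ s) -> r = min(1, 1 − 0.188 + 0.383) = min(1, 1.195) = 1.000
~((q \/ s) -> r) = 1 − 1.000 = 0.000
~((q \/ s) -> r) -> p = min(1, 1 − 0.000 + 0.522) = min(1, 1.522) = 1.000
~p = 1 − 0.522 = 0.478
r /\ q = min(0.383, 0.137) = 0.137
~p \/ (r /\ q) = max(0.478, 0.137) = 0.478
~(~p \/ (r /\ q)) = 1 − 0.478 = 0.522
(~((q \/ s) -> r) -> p) \/ ~(~p \/ (r /\ q)) = max(1.000, 0.522) = 1.000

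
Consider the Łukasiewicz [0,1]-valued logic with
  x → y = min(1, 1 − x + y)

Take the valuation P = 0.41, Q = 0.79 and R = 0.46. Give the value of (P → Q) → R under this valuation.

0.46

P → Q = min(1, 1 − 0.41 + 0.79) = min(1, 1.38) = 1.00
(P → Q) → R = min(1, 1 − 1.00 + 0.46) = min(1, 0.46) = 0.46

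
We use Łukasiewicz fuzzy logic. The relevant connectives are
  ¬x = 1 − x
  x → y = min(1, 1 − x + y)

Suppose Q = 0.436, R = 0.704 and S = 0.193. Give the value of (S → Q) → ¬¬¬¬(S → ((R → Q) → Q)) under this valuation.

S → Q = min(1, 1 − 0.193 + 0.436) = min(1, 1.243) = 1.000
R → Q = min(1, 1 − 0.704 + 0.436) = min(1, 0.732) = 0.732
(R → Q) → Q = min(1, 1 − 0.732 + 0.436) = min(1, 0.704) = 0.704
S → ((R → Q) → Q) = min(1, 1 − 0.193 + 0.704) = min(1, 1.511) = 1.000
¬(S → ((R → Q) → Q)) = 1 − 1.000 = 0.000
¬¬(S → ((R → Q) → Q)) = 1 − 0.000 = 1.000
¬¬¬(S → ((R → Q) → Q)) = 1 − 1.000 = 0.000
¬¬¬¬(S → ((R → Q) → Q)) = 1 − 0.000 = 1.000
(S → Q) → ¬¬¬¬(S → ((R → Q) → Q)) = min(1, 1 − 1.000 + 1.000) = min(1, 1.000) = 1.000

1.000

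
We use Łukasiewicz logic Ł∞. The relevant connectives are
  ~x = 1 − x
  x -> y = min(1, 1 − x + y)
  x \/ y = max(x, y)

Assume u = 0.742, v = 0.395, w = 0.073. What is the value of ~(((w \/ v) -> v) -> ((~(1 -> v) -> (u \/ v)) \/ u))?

w \/ v = max(0.073, 0.395) = 0.395
(w \/ v) -> v = min(1, 1 − 0.395 + 0.395) = min(1, 1.000) = 1.000
1 -> v = min(1, 1 − 1.000 + 0.395) = min(1, 0.395) = 0.395
~(1 -> v) = 1 − 0.395 = 0.605
u \/ v = max(0.742, 0.395) = 0.742
~(1 -> v) -> (u \/ v) = min(1, 1 − 0.605 + 0.742) = min(1, 1.137) = 1.000
(~(1 -> v) -> (u \/ v)) \/ u = max(1.000, 0.742) = 1.000
((w \/ v) -> v) -> ((~(1 -> v) -> (u \/ v)) \/ u) = min(1, 1 − 1.000 + 1.000) = min(1, 1.000) = 1.000
~(((w \/ v) -> v) -> ((~(1 -> v) -> (u \/ v)) \/ u)) = 1 − 1.000 = 0.000

0.000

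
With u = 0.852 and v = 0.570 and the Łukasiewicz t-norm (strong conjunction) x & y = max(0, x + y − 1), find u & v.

u & v = max(0, 0.852 + 0.570 − 1) = max(0, 0.422) = 0.422
For comparison, the Gödel (minimum) t-norm min(x, y) would give 0.570.

0.422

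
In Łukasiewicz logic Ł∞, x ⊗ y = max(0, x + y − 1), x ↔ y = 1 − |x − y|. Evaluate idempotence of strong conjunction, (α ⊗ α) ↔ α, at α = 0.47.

α ⊗ α = max(0, 0.47 + 0.47 − 1) = max(0, -0.06) = 0.00
(α ⊗ α) ↔ α = 1 − |0.00 − 0.47| = 1 − 0.47 = 0.53
(The value 0.53 < 1 shows this instance is not satisfied; fails in Ł∞ since a ⊗ a = max(0, 2a−1) ≠ a in general.)

0.53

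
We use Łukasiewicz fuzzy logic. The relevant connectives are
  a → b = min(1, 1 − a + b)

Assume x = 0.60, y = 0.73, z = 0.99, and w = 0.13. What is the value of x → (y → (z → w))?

0.81

z → w = min(1, 1 − 0.99 + 0.13) = min(1, 0.14) = 0.14
y → (z → w) = min(1, 1 − 0.73 + 0.14) = min(1, 0.41) = 0.41
x → (y → (z → w)) = min(1, 1 − 0.60 + 0.41) = min(1, 0.81) = 0.81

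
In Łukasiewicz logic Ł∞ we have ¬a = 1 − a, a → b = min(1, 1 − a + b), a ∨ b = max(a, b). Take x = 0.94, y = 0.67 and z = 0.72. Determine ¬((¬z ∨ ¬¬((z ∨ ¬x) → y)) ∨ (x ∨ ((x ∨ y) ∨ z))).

0.05

¬z = 1 − 0.72 = 0.28
¬x = 1 − 0.94 = 0.06
z ∨ ¬x = max(0.72, 0.06) = 0.72
(z ∨ ¬x) → y = min(1, 1 − 0.72 + 0.67) = min(1, 0.95) = 0.95
¬((z ∨ ¬x) → y) = 1 − 0.95 = 0.05
¬¬((z ∨ ¬x) → y) = 1 − 0.05 = 0.95
¬z ∨ ¬¬((z ∨ ¬x) → y) = max(0.28, 0.95) = 0.95
x ∨ y = max(0.94, 0.67) = 0.94
(x ∨ y) ∨ z = max(0.94, 0.72) = 0.94
x ∨ ((x ∨ y) ∨ z) = max(0.94, 0.94) = 0.94
(¬z ∨ ¬¬((z ∨ ¬x) → y)) ∨ (x ∨ ((x ∨ y) ∨ z)) = max(0.95, 0.94) = 0.95
¬((¬z ∨ ¬¬((z ∨ ¬x) → y)) ∨ (x ∨ ((x ∨ y) ∨ z))) = 1 − 0.95 = 0.05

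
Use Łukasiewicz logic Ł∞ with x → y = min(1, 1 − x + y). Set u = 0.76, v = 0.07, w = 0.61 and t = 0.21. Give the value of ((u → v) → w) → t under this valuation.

0.21

u → v = min(1, 1 − 0.76 + 0.07) = min(1, 0.31) = 0.31
(u → v) → w = min(1, 1 − 0.31 + 0.61) = min(1, 1.30) = 1.00
((u → v) → w) → t = min(1, 1 − 1.00 + 0.21) = min(1, 0.21) = 0.21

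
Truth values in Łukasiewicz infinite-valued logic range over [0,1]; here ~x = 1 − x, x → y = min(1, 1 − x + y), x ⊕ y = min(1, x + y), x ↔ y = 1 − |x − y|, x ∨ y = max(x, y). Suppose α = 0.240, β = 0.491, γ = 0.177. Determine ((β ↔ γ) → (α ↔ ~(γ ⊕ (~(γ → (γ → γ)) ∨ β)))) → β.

β ↔ γ = 1 − |0.491 − 0.177| = 1 − 0.314 = 0.686
γ → γ = min(1, 1 − 0.177 + 0.177) = min(1, 1.000) = 1.000
γ → (γ → γ) = min(1, 1 − 0.177 + 1.000) = min(1, 1.823) = 1.000
~(γ → (γ → γ)) = 1 − 1.000 = 0.000
~(γ → (γ → γ)) ∨ β = max(0.000, 0.491) = 0.491
γ ⊕ (~(γ → (γ → γ)) ∨ β) = min(1, 0.177 + 0.491) = min(1, 0.668) = 0.668
~(γ ⊕ (~(γ → (γ → γ)) ∨ β)) = 1 − 0.668 = 0.332
α ↔ ~(γ ⊕ (~(γ → (γ → γ)) ∨ β)) = 1 − |0.240 − 0.332| = 1 − 0.092 = 0.908
(β ↔ γ) → (α ↔ ~(γ ⊕ (~(γ → (γ → γ)) ∨ β))) = min(1, 1 − 0.686 + 0.908) = min(1, 1.222) = 1.000
((β ↔ γ) → (α ↔ ~(γ ⊕ (~(γ → (γ → γ)) ∨ β)))) → β = min(1, 1 − 1.000 + 0.491) = min(1, 0.491) = 0.491

0.491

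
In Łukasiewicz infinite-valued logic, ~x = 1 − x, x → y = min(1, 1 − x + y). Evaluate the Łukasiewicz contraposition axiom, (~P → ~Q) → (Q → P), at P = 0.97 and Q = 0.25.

~P = 1 − 0.97 = 0.03
~Q = 1 − 0.25 = 0.75
~P → ~Q = min(1, 1 − 0.03 + 0.75) = min(1, 1.72) = 1.00
Q → P = min(1, 1 − 0.25 + 0.97) = min(1, 1.72) = 1.00
(~P → ~Q) → (Q → P) = min(1, 1 − 1.00 + 1.00) = min(1, 1.00) = 1.00
(As expected: an axiom of Ł∞, always 1.)

1.00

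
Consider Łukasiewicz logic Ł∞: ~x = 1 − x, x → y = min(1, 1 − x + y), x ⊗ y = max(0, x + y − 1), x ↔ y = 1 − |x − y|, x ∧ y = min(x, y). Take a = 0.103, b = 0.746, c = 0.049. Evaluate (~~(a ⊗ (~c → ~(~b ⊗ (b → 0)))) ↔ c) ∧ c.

~c = 1 − 0.049 = 0.951
~b = 1 − 0.746 = 0.254
b → 0 = min(1, 1 − 0.746 + 0.000) = min(1, 0.254) = 0.254
~b ⊗ (b → 0) = max(0, 0.254 + 0.254 − 1) = max(0, -0.492) = 0.000
~(~b ⊗ (b → 0)) = 1 − 0.000 = 1.000
~c → ~(~b ⊗ (b → 0)) = min(1, 1 − 0.951 + 1.000) = min(1, 1.049) = 1.000
a ⊗ (~c → ~(~b ⊗ (b → 0))) = max(0, 0.103 + 1.000 − 1) = max(0, 0.103) = 0.103
~(a ⊗ (~c → ~(~b ⊗ (b → 0)))) = 1 − 0.103 = 0.897
~~(a ⊗ (~c → ~(~b ⊗ (b → 0)))) = 1 − 0.897 = 0.103
~~(a ⊗ (~c → ~(~b ⊗ (b → 0)))) ↔ c = 1 − |0.103 − 0.049| = 1 − 0.054 = 0.946
(~~(a ⊗ (~c → ~(~b ⊗ (b → 0)))) ↔ c) ∧ c = min(0.946, 0.049) = 0.049

0.049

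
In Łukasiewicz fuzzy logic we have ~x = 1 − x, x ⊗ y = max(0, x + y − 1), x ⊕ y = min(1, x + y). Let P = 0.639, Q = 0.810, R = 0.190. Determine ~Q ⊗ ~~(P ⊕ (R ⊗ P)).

0.000

~Q = 1 − 0.810 = 0.190
R ⊗ P = max(0, 0.190 + 0.639 − 1) = max(0, -0.171) = 0.000
P ⊕ (R ⊗ P) = min(1, 0.639 + 0.000) = min(1, 0.639) = 0.639
~(P ⊕ (R ⊗ P)) = 1 − 0.639 = 0.361
~~(P ⊕ (R ⊗ P)) = 1 − 0.361 = 0.639
~Q ⊗ ~~(P ⊕ (R ⊗ P)) = max(0, 0.190 + 0.639 − 1) = max(0, -0.171) = 0.000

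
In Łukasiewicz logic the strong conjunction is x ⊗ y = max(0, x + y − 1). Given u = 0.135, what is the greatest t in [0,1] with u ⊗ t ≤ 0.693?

1.000

The residuum of the Łukasiewicz t-norm gives the supremum: min(1, 1 − 0.135 + 0.693).
1 − 0.135 + 0.693 = 1.558, so t = min(1, 1.558) = 1.000.
Check: 0.135 ⊗ 1.000 = max(0, 0.135) = 0.135 ≤ 0.693.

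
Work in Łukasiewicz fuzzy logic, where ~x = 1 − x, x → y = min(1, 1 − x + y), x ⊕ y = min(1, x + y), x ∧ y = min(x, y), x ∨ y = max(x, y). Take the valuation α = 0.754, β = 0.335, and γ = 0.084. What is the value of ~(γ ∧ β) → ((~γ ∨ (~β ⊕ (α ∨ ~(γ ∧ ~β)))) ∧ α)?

0.838

γ ∧ β = min(0.084, 0.335) = 0.084
~(γ ∧ β) = 1 − 0.084 = 0.916
~γ = 1 − 0.084 = 0.916
~β = 1 − 0.335 = 0.665
γ ∧ ~β = min(0.084, 0.665) = 0.084
~(γ ∧ ~β) = 1 − 0.084 = 0.916
α ∨ ~(γ ∧ ~β) = max(0.754, 0.916) = 0.916
~β ⊕ (α ∨ ~(γ ∧ ~β)) = min(1, 0.665 + 0.916) = min(1, 1.581) = 1.000
~γ ∨ (~β ⊕ (α ∨ ~(γ ∧ ~β))) = max(0.916, 1.000) = 1.000
(~γ ∨ (~β ⊕ (α ∨ ~(γ ∧ ~β)))) ∧ α = min(1.000, 0.754) = 0.754
~(γ ∧ β) → ((~γ ∨ (~β ⊕ (α ∨ ~(γ ∧ ~β)))) ∧ α) = min(1, 1 − 0.916 + 0.754) = min(1, 0.838) = 0.838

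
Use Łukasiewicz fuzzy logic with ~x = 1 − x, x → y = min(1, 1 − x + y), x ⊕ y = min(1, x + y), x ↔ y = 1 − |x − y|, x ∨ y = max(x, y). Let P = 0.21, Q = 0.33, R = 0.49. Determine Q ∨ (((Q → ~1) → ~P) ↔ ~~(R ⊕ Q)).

~1 = 1 − 1.00 = 0.00
Q → ~1 = min(1, 1 − 0.33 + 0.00) = min(1, 0.67) = 0.67
~P = 1 − 0.21 = 0.79
(Q → ~1) → ~P = min(1, 1 − 0.67 + 0.79) = min(1, 1.12) = 1.00
R ⊕ Q = min(1, 0.49 + 0.33) = min(1, 0.82) = 0.82
~(R ⊕ Q) = 1 − 0.82 = 0.18
~~(R ⊕ Q) = 1 − 0.18 = 0.82
((Q → ~1) → ~P) ↔ ~~(R ⊕ Q) = 1 − |1.00 − 0.82| = 1 − 0.18 = 0.82
Q ∨ (((Q → ~1) → ~P) ↔ ~~(R ⊕ Q)) = max(0.33, 0.82) = 0.82

0.82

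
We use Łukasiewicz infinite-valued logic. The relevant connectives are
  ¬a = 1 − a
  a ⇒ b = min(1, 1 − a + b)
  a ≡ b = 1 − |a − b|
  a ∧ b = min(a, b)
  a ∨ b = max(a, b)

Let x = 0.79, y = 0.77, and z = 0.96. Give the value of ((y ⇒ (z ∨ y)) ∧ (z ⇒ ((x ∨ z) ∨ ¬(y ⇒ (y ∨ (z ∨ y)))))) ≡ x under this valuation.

z ∨ y = max(0.96, 0.77) = 0.96
y ⇒ (z ∨ y) = min(1, 1 − 0.77 + 0.96) = min(1, 1.19) = 1.00
x ∨ z = max(0.79, 0.96) = 0.96
y ∨ (z ∨ y) = max(0.77, 0.96) = 0.96
y ⇒ (y ∨ (z ∨ y)) = min(1, 1 − 0.77 + 0.96) = min(1, 1.19) = 1.00
¬(y ⇒ (y ∨ (z ∨ y))) = 1 − 1.00 = 0.00
(x ∨ z) ∨ ¬(y ⇒ (y ∨ (z ∨ y))) = max(0.96, 0.00) = 0.96
z ⇒ ((x ∨ z) ∨ ¬(y ⇒ (y ∨ (z ∨ y)))) = min(1, 1 − 0.96 + 0.96) = min(1, 1.00) = 1.00
(y ⇒ (z ∨ y)) ∧ (z ⇒ ((x ∨ z) ∨ ¬(y ⇒ (y ∨ (z ∨ y))))) = min(1.00, 1.00) = 1.00
((y ⇒ (z ∨ y)) ∧ (z ⇒ ((x ∨ z) ∨ ¬(y ⇒ (y ∨ (z ∨ y)))))) ≡ x = 1 − |1.00 − 0.79| = 1 − 0.21 = 0.79

0.79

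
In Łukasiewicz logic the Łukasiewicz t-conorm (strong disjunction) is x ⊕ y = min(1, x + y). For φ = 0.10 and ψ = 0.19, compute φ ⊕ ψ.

0.29

φ ⊕ ψ = min(1, 0.10 + 0.19) = min(1, 0.29) = 0.29
For comparison, the Gödel t-conorm max(x, y) would give 0.19.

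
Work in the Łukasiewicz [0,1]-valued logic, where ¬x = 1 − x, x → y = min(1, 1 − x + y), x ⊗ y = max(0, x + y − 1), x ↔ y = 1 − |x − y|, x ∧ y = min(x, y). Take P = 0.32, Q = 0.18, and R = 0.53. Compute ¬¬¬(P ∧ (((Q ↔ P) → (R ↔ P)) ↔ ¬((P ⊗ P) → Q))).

0.93

Q ↔ P = 1 − |0.18 − 0.32| = 1 − 0.14 = 0.86
R ↔ P = 1 − |0.53 − 0.32| = 1 − 0.21 = 0.79
(Q ↔ P) → (R ↔ P) = min(1, 1 − 0.86 + 0.79) = min(1, 0.93) = 0.93
P ⊗ P = max(0, 0.32 + 0.32 − 1) = max(0, -0.36) = 0.00
(P ⊗ P) → Q = min(1, 1 − 0.00 + 0.18) = min(1, 1.18) = 1.00
¬((P ⊗ P) → Q) = 1 − 1.00 = 0.00
((Q ↔ P) → (R ↔ P)) ↔ ¬((P ⊗ P) → Q) = 1 − |0.93 − 0.00| = 1 − 0.93 = 0.07
P ∧ (((Q ↔ P) → (R ↔ P)) ↔ ¬((P ⊗ P) → Q)) = min(0.32, 0.07) = 0.07
¬(P ∧ (((Q ↔ P) → (R ↔ P)) ↔ ¬((P ⊗ P) → Q))) = 1 − 0.07 = 0.93
¬¬(P ∧ (((Q ↔ P) → (R ↔ P)) ↔ ¬((P ⊗ P) → Q))) = 1 − 0.93 = 0.07
¬¬¬(P ∧ (((Q ↔ P) → (R ↔ P)) ↔ ¬((P ⊗ P) → Q))) = 1 − 0.07 = 0.93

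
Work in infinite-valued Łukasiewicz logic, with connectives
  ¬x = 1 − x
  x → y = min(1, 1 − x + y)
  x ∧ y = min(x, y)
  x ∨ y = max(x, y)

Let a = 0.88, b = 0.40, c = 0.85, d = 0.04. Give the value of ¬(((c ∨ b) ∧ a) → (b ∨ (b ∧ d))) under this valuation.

0.45

c ∨ b = max(0.85, 0.40) = 0.85
(c ∨ b) ∧ a = min(0.85, 0.88) = 0.85
b ∧ d = min(0.40, 0.04) = 0.04
b ∨ (b ∧ d) = max(0.40, 0.04) = 0.40
((c ∨ b) ∧ a) → (b ∨ (b ∧ d)) = min(1, 1 − 0.85 + 0.40) = min(1, 0.55) = 0.55
¬(((c ∨ b) ∧ a) → (b ∨ (b ∧ d))) = 1 − 0.55 = 0.45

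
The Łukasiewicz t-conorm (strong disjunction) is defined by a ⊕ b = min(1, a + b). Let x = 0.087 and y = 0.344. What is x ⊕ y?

x ⊕ y = min(1, 0.087 + 0.344) = min(1, 0.431) = 0.431
For comparison, the Gödel t-conorm max(a, b) would give 0.344.

0.431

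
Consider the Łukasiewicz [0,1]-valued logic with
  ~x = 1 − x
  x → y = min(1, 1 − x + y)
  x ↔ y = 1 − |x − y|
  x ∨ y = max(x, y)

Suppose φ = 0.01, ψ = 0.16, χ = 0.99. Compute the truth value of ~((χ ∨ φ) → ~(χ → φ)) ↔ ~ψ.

χ ∨ φ = max(0.99, 0.01) = 0.99
χ → φ = min(1, 1 − 0.99 + 0.01) = min(1, 0.02) = 0.02
~(χ → φ) = 1 − 0.02 = 0.98
(χ ∨ φ) → ~(χ → φ) = min(1, 1 − 0.99 + 0.98) = min(1, 0.99) = 0.99
~((χ ∨ φ) → ~(χ → φ)) = 1 − 0.99 = 0.01
~ψ = 1 − 0.16 = 0.84
~((χ ∨ φ) → ~(χ → φ)) ↔ ~ψ = 1 − |0.01 − 0.84| = 1 − 0.83 = 0.17

0.17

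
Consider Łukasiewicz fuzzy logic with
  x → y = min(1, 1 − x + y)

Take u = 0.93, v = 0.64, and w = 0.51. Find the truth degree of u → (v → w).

0.94

v → w = min(1, 1 − 0.64 + 0.51) = min(1, 0.87) = 0.87
u → (v → w) = min(1, 1 − 0.93 + 0.87) = min(1, 0.94) = 0.94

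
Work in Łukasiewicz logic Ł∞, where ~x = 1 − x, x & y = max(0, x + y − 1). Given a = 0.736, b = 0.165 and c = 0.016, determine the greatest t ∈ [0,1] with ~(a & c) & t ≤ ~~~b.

0.835

a & c = max(0, 0.736 + 0.016 − 1) = max(0, -0.248) = 0.000
~(a & c) = 1 − 0.000 = 1.000
So the left factor is ~(a & c) = 1.000.
~b = 1 − 0.165 = 0.835
~~b = 1 − 0.835 = 0.165
~~~b = 1 − 0.165 = 0.835
So the right-hand bound is ~~~b = 0.835.
The residuum of the Łukasiewicz t-norm gives the supremum: min(1, 1 − 1.000 + 0.835).
1 − 1.000 + 0.835 = 0.835, so t = min(1, 0.835) = 0.835.
Check: 1.000 & 0.835 = max(0, 0.835) = 0.835 ≤ 0.835.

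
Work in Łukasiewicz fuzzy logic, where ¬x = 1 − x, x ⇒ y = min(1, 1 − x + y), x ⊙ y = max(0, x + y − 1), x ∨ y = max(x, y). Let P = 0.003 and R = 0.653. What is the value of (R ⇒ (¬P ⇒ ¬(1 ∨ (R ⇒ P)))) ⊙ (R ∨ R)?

0.003

¬P = 1 − 0.003 = 0.997
R ⇒ P = min(1, 1 − 0.653 + 0.003) = min(1, 0.350) = 0.350
1 ∨ (R ⇒ P) = max(1.000, 0.350) = 1.000
¬(1 ∨ (R ⇒ P)) = 1 − 1.000 = 0.000
¬P ⇒ ¬(1 ∨ (R ⇒ P)) = min(1, 1 − 0.997 + 0.000) = min(1, 0.003) = 0.003
R ⇒ (¬P ⇒ ¬(1 ∨ (R ⇒ P))) = min(1, 1 − 0.653 + 0.003) = min(1, 0.350) = 0.350
R ∨ R = max(0.653, 0.653) = 0.653
(R ⇒ (¬P ⇒ ¬(1 ∨ (R ⇒ P)))) ⊙ (R ∨ R) = max(0, 0.350 + 0.653 − 1) = max(0, 0.003) = 0.003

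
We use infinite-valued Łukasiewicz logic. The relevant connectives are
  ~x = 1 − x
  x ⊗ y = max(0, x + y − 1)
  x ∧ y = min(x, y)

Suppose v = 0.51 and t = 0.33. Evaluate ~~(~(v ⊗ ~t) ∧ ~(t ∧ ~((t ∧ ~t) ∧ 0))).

0.67

~t = 1 − 0.33 = 0.67
v ⊗ ~t = max(0, 0.51 + 0.67 − 1) = max(0, 0.18) = 0.18
~(v ⊗ ~t) = 1 − 0.18 = 0.82
t ∧ ~t = min(0.33, 0.67) = 0.33
(t ∧ ~t) ∧ 0 = min(0.33, 0.00) = 0.00
~((t ∧ ~t) ∧ 0) = 1 − 0.00 = 1.00
t ∧ ~((t ∧ ~t) ∧ 0) = min(0.33, 1.00) = 0.33
~(t ∧ ~((t ∧ ~t) ∧ 0)) = 1 − 0.33 = 0.67
~(v ⊗ ~t) ∧ ~(t ∧ ~((t ∧ ~t) ∧ 0)) = min(0.82, 0.67) = 0.67
~(~(v ⊗ ~t) ∧ ~(t ∧ ~((t ∧ ~t) ∧ 0))) = 1 − 0.67 = 0.33
~~(~(v ⊗ ~t) ∧ ~(t ∧ ~((t ∧ ~t) ∧ 0))) = 1 − 0.33 = 0.67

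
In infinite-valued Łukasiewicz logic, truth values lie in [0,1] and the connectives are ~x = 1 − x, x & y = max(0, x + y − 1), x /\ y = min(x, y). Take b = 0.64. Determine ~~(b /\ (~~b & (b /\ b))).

~b = 1 − 0.64 = 0.36
~~b = 1 − 0.36 = 0.64
b /\ b = min(0.64, 0.64) = 0.64
~~b & (b /\ b) = max(0, 0.64 + 0.64 − 1) = max(0, 0.28) = 0.28
b /\ (~~b & (b /\ b)) = min(0.64, 0.28) = 0.28
~(b /\ (~~b & (b /\ b))) = 1 − 0.28 = 0.72
~~(b /\ (~~b & (b /\ b))) = 1 − 0.72 = 0.28

0.28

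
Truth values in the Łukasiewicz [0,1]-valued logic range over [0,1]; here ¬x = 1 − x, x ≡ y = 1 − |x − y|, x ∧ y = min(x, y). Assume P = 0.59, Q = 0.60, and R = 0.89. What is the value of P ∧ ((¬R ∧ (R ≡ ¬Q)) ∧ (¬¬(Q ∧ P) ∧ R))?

0.11

¬R = 1 − 0.89 = 0.11
¬Q = 1 − 0.60 = 0.40
R ≡ ¬Q = 1 − |0.89 − 0.40| = 1 − 0.49 = 0.51
¬R ∧ (R ≡ ¬Q) = min(0.11, 0.51) = 0.11
Q ∧ P = min(0.60, 0.59) = 0.59
¬(Q ∧ P) = 1 − 0.59 = 0.41
¬¬(Q ∧ P) = 1 − 0.41 = 0.59
¬¬(Q ∧ P) ∧ R = min(0.59, 0.89) = 0.59
(¬R ∧ (R ≡ ¬Q)) ∧ (¬¬(Q ∧ P) ∧ R) = min(0.11, 0.59) = 0.11
P ∧ ((¬R ∧ (R ≡ ¬Q)) ∧ (¬¬(Q ∧ P) ∧ R)) = min(0.59, 0.11) = 0.11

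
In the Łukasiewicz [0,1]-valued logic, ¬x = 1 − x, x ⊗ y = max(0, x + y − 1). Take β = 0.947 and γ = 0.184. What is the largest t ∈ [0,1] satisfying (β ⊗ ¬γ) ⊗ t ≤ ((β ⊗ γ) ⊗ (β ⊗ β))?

¬γ = 1 − 0.184 = 0.816
β ⊗ ¬γ = max(0, 0.947 + 0.816 − 1) = max(0, 0.763) = 0.763
So the left factor is β ⊗ ¬γ = 0.763.
β ⊗ γ = max(0, 0.947 + 0.184 − 1) = max(0, 0.131) = 0.131
β ⊗ β = max(0, 0.947 + 0.947 − 1) = max(0, 0.894) = 0.894
(β ⊗ γ) ⊗ (β ⊗ β) = max(0, 0.131 + 0.894 − 1) = max(0, 0.025) = 0.025
So the right-hand bound is (β ⊗ γ) ⊗ (β ⊗ β) = 0.025.
The residuum of the Łukasiewicz t-norm gives the supremum: min(1, 1 − 0.763 + 0.025).
1 − 0.763 + 0.025 = 0.262, so t = min(1, 0.262) = 0.262.
Check: 0.763 ⊗ 0.262 = max(0, 0.025) = 0.025 ≤ 0.025.

0.262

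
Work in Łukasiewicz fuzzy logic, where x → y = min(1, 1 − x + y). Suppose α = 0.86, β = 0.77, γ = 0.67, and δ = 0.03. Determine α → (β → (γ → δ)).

0.73

γ → δ = min(1, 1 − 0.67 + 0.03) = min(1, 0.36) = 0.36
β → (γ → δ) = min(1, 1 − 0.77 + 0.36) = min(1, 0.59) = 0.59
α → (β → (γ → δ)) = min(1, 1 − 0.86 + 0.59) = min(1, 0.73) = 0.73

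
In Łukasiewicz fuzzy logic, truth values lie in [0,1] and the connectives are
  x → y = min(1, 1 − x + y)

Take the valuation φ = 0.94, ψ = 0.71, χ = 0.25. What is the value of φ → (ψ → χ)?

ψ → χ = min(1, 1 − 0.71 + 0.25) = min(1, 0.54) = 0.54
φ → (ψ → χ) = min(1, 1 − 0.94 + 0.54) = min(1, 0.60) = 0.60

0.60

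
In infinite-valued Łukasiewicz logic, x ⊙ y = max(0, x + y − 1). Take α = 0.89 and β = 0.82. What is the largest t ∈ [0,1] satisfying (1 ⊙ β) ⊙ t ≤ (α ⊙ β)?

0.89

1 ⊙ β = max(0, 1.00 + 0.82 − 1) = max(0, 0.82) = 0.82
So the left factor is 1 ⊙ β = 0.82.
α ⊙ β = max(0, 0.89 + 0.82 − 1) = max(0, 0.71) = 0.71
So the right-hand bound is α ⊙ β = 0.71.
The residuum of the Łukasiewicz t-norm gives the supremum: min(1, 1 − 0.82 + 0.71).
1 − 0.82 + 0.71 = 0.89, so t = min(1, 0.89) = 0.89.
Check: 0.82 ⊙ 0.89 = max(0, 0.71) = 0.71 ≤ 0.71.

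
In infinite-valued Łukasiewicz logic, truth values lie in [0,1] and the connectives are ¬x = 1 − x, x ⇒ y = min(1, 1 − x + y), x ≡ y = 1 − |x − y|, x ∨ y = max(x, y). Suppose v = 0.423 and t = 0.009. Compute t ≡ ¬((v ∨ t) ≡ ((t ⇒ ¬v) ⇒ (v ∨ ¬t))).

0.441

v ∨ t = max(0.423, 0.009) = 0.423
¬v = 1 − 0.423 = 0.577
t ⇒ ¬v = min(1, 1 − 0.009 + 0.577) = min(1, 1.568) = 1.000
¬t = 1 − 0.009 = 0.991
v ∨ ¬t = max(0.423, 0.991) = 0.991
(t ⇒ ¬v) ⇒ (v ∨ ¬t) = min(1, 1 − 1.000 + 0.991) = min(1, 0.991) = 0.991
(v ∨ t) ≡ ((t ⇒ ¬v) ⇒ (v ∨ ¬t)) = 1 − |0.423 − 0.991| = 1 − 0.568 = 0.432
¬((v ∨ t) ≡ ((t ⇒ ¬v) ⇒ (v ∨ ¬t))) = 1 − 0.432 = 0.568
t ≡ ¬((v ∨ t) ≡ ((t ⇒ ¬v) ⇒ (v ∨ ¬t))) = 1 − |0.009 − 0.568| = 1 − 0.559 = 0.441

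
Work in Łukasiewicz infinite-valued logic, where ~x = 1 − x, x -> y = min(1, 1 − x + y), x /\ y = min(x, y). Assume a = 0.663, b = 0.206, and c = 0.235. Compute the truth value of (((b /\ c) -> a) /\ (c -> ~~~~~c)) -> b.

0.206

b /\ c = min(0.206, 0.235) = 0.206
(b /\ c) -> a = min(1, 1 − 0.206 + 0.663) = min(1, 1.457) = 1.000
~c = 1 − 0.235 = 0.765
~~c = 1 − 0.765 = 0.235
~~~c = 1 − 0.235 = 0.765
~~~~c = 1 − 0.765 = 0.235
~~~~~c = 1 − 0.235 = 0.765
c -> ~~~~~c = min(1, 1 − 0.235 + 0.765) = min(1, 1.530) = 1.000
((b /\ c) -> a) /\ (c -> ~~~~~c) = min(1.000, 1.000) = 1.000
(((b /\ c) -> a) /\ (c -> ~~~~~c)) -> b = min(1, 1 − 1.000 + 0.206) = min(1, 0.206) = 0.206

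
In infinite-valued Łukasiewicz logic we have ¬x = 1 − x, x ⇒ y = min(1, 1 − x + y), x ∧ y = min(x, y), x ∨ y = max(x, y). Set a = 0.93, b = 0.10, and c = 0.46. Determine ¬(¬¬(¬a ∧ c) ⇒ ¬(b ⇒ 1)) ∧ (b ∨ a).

0.07

¬a = 1 − 0.93 = 0.07
¬a ∧ c = min(0.07, 0.46) = 0.07
¬(¬a ∧ c) = 1 − 0.07 = 0.93
¬¬(¬a ∧ c) = 1 − 0.93 = 0.07
b ⇒ 1 = min(1, 1 − 0.10 + 1.00) = min(1, 1.90) = 1.00
¬(b ⇒ 1) = 1 − 1.00 = 0.00
¬¬(¬a ∧ c) ⇒ ¬(b ⇒ 1) = min(1, 1 − 0.07 + 0.00) = min(1, 0.93) = 0.93
¬(¬¬(¬a ∧ c) ⇒ ¬(b ⇒ 1)) = 1 − 0.93 = 0.07
b ∨ a = max(0.10, 0.93) = 0.93
¬(¬¬(¬a ∧ c) ⇒ ¬(b ⇒ 1)) ∧ (b ∨ a) = min(0.07, 0.93) = 0.07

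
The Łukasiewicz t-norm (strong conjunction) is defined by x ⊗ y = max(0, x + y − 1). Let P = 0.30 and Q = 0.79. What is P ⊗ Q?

P ⊗ Q = max(0, 0.30 + 0.79 − 1) = max(0, 0.09) = 0.09
For comparison, the Gödel (minimum) t-norm min(x, y) would give 0.30.

0.09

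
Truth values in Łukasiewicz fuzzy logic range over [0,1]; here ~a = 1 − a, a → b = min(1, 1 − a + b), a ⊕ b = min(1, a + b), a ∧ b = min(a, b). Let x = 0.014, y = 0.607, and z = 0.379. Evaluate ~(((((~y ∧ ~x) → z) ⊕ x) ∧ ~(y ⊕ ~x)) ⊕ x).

~y = 1 − 0.607 = 0.393
~x = 1 − 0.014 = 0.986
~y ∧ ~x = min(0.393, 0.986) = 0.393
(~y ∧ ~x) → z = min(1, 1 − 0.393 + 0.379) = min(1, 0.986) = 0.986
((~y ∧ ~x) → z) ⊕ x = min(1, 0.986 + 0.014) = min(1, 1.000) = 1.000
y ⊕ ~x = min(1, 0.607 + 0.986) = min(1, 1.593) = 1.000
~(y ⊕ ~x) = 1 − 1.000 = 0.000
(((~y ∧ ~x) → z) ⊕ x) ∧ ~(y ⊕ ~x) = min(1.000, 0.000) = 0.000
((((~y ∧ ~x) → z) ⊕ x) ∧ ~(y ⊕ ~x)) ⊕ x = min(1, 0.000 + 0.014) = min(1, 0.014) = 0.014
~(((((~y ∧ ~x) → z) ⊕ x) ∧ ~(y ⊕ ~x)) ⊕ x) = 1 − 0.014 = 0.986

0.986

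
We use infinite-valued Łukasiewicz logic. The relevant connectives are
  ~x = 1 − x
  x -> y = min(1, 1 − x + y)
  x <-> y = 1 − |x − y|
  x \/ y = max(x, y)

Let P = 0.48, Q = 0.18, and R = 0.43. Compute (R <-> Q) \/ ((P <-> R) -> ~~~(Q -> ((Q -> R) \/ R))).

0.75

R <-> Q = 1 − |0.43 − 0.18| = 1 − 0.25 = 0.75
P <-> R = 1 − |0.48 − 0.43| = 1 − 0.05 = 0.95
Q -> R = min(1, 1 − 0.18 + 0.43) = min(1, 1.25) = 1.00
(Q -> R) \/ R = max(1.00, 0.43) = 1.00
Q -> ((Q -> R) \/ R) = min(1, 1 − 0.18 + 1.00) = min(1, 1.82) = 1.00
~(Q -> ((Q -> R) \/ R)) = 1 − 1.00 = 0.00
~~(Q -> ((Q -> R) \/ R)) = 1 − 0.00 = 1.00
~~~(Q -> ((Q -> R) \/ R)) = 1 − 1.00 = 0.00
(P <-> R) -> ~~~(Q -> ((Q -> R) \/ R)) = min(1, 1 − 0.95 + 0.00) = min(1, 0.05) = 0.05
(R <-> Q) \/ ((P <-> R) -> ~~~(Q -> ((Q -> R) \/ R))) = max(0.75, 0.05) = 0.75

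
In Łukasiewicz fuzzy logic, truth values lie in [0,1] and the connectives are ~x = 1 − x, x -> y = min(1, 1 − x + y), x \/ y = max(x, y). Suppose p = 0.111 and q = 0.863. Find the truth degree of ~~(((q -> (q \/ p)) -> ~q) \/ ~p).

0.889

q \/ p = max(0.863, 0.111) = 0.863
q -> (q \/ p) = min(1, 1 − 0.863 + 0.863) = min(1, 1.000) = 1.000
~q = 1 − 0.863 = 0.137
(q -> (q \/ p)) -> ~q = min(1, 1 − 1.000 + 0.137) = min(1, 0.137) = 0.137
~p = 1 − 0.111 = 0.889
((q -> (q \/ p)) -> ~q) \/ ~p = max(0.137, 0.889) = 0.889
~(((q -> (q \/ p)) -> ~q) \/ ~p) = 1 − 0.889 = 0.111
~~(((q -> (q \/ p)) -> ~q) \/ ~p) = 1 − 0.111 = 0.889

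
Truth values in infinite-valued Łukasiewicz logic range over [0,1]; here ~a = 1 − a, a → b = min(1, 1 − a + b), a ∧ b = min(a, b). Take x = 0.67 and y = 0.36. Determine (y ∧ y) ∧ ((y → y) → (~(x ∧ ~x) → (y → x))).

0.36

y ∧ y = min(0.36, 0.36) = 0.36
y → y = min(1, 1 − 0.36 + 0.36) = min(1, 1.00) = 1.00
~x = 1 − 0.67 = 0.33
x ∧ ~x = min(0.67, 0.33) = 0.33
~(x ∧ ~x) = 1 − 0.33 = 0.67
y → x = min(1, 1 − 0.36 + 0.67) = min(1, 1.31) = 1.00
~(x ∧ ~x) → (y → x) = min(1, 1 − 0.67 + 1.00) = min(1, 1.33) = 1.00
(y → y) → (~(x ∧ ~x) → (y → x)) = min(1, 1 − 1.00 + 1.00) = min(1, 1.00) = 1.00
(y ∧ y) ∧ ((y → y) → (~(x ∧ ~x) → (y → x))) = min(0.36, 1.00) = 0.36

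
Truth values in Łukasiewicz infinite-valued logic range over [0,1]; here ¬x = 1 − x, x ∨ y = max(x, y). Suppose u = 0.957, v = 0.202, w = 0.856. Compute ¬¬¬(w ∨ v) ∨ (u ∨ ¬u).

w ∨ v = max(0.856, 0.202) = 0.856
¬(w ∨ v) = 1 − 0.856 = 0.144
¬¬(w ∨ v) = 1 − 0.144 = 0.856
¬¬¬(w ∨ v) = 1 − 0.856 = 0.144
¬u = 1 − 0.957 = 0.043
u ∨ ¬u = max(0.957, 0.043) = 0.957
¬¬¬(w ∨ v) ∨ (u ∨ ¬u) = max(0.144, 0.957) = 0.957

0.957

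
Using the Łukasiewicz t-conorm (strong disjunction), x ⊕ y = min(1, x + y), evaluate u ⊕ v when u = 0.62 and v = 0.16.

0.78

u ⊕ v = min(1, 0.62 + 0.16) = min(1, 0.78) = 0.78
For comparison, the Gödel t-conorm max(x, y) would give 0.62.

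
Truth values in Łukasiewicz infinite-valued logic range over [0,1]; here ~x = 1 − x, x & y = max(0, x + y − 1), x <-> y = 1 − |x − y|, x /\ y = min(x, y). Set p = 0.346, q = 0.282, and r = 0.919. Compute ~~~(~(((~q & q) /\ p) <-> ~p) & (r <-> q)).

~q = 1 − 0.282 = 0.718
~q & q = max(0, 0.718 + 0.282 − 1) = max(0, 0.000) = 0.000
(~q & q) /\ p = min(0.000, 0.346) = 0.000
~p = 1 − 0.346 = 0.654
((~q & q) /\ p) <-> ~p = 1 − |0.000 − 0.654| = 1 − 0.654 = 0.346
~(((~q & q) /\ p) <-> ~p) = 1 − 0.346 = 0.654
r <-> q = 1 − |0.919 − 0.282| = 1 − 0.637 = 0.363
~(((~q & q) /\ p) <-> ~p) & (r <-> q) = max(0, 0.654 + 0.363 − 1) = max(0, 0.017) = 0.017
~(~(((~q & q) /\ p) <-> ~p) & (r <-> q)) = 1 − 0.017 = 0.983
~~(~(((~q & q) /\ p) <-> ~p) & (r <-> q)) = 1 − 0.983 = 0.017
~~~(~(((~q & q) /\ p) <-> ~p) & (r <-> q)) = 1 − 0.017 = 0.983

0.983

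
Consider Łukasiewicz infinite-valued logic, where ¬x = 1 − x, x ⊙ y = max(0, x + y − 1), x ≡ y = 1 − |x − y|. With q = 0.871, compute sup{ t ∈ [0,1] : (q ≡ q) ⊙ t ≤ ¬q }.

q ≡ q = 1 − |0.871 − 0.871| = 1 − 0.000 = 1.000
So the left factor is q ≡ q = 1.000.
¬q = 1 − 0.871 = 0.129
So the right-hand bound is ¬q = 0.129.
The residuum of the Łukasiewicz t-norm gives the supremum: min(1, 1 − 1.000 + 0.129).
1 − 1.000 + 0.129 = 0.129, so t = min(1, 0.129) = 0.129.
Check: 1.000 ⊙ 0.129 = max(0, 0.129) = 0.129 ≤ 0.129.

0.129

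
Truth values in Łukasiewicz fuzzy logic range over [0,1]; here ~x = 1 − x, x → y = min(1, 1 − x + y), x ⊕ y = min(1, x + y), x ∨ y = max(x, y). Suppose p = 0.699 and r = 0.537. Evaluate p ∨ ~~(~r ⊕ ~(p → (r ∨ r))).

~r = 1 − 0.537 = 0.463
r ∨ r = max(0.537, 0.537) = 0.537
p → (r ∨ r) = min(1, 1 − 0.699 + 0.537) = min(1, 0.838) = 0.838
~(p → (r ∨ r)) = 1 − 0.838 = 0.162
~r ⊕ ~(p → (r ∨ r)) = min(1, 0.463 + 0.162) = min(1, 0.625) = 0.625
~(~r ⊕ ~(p → (r ∨ r))) = 1 − 0.625 = 0.375
~~(~r ⊕ ~(p → (r ∨ r))) = 1 − 0.375 = 0.625
p ∨ ~~(~r ⊕ ~(p → (r ∨ r))) = max(0.699, 0.625) = 0.699

0.699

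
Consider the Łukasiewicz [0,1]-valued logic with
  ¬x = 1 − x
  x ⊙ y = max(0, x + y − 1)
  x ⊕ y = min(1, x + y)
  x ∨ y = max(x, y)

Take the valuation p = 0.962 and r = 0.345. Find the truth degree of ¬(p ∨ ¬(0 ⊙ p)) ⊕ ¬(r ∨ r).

0 ⊙ p = max(0, 0.000 + 0.962 − 1) = max(0, -0.038) = 0.000
¬(0 ⊙ p) = 1 − 0.000 = 1.000
p ∨ ¬(0 ⊙ p) = max(0.962, 1.000) = 1.000
¬(p ∨ ¬(0 ⊙ p)) = 1 − 1.000 = 0.000
r ∨ r = max(0.345, 0.345) = 0.345
¬(r ∨ r) = 1 − 0.345 = 0.655
¬(p ∨ ¬(0 ⊙ p)) ⊕ ¬(r ∨ r) = min(1, 0.000 + 0.655) = min(1, 0.655) = 0.655

0.655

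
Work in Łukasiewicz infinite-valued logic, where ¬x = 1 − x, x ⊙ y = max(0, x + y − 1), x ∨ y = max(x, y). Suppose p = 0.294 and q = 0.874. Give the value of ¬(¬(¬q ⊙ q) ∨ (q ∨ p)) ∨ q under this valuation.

0.874

¬q = 1 − 0.874 = 0.126
¬q ⊙ q = max(0, 0.126 + 0.874 − 1) = max(0, 0.000) = 0.000
¬(¬q ⊙ q) = 1 − 0.000 = 1.000
q ∨ p = max(0.874, 0.294) = 0.874
¬(¬q ⊙ q) ∨ (q ∨ p) = max(1.000, 0.874) = 1.000
¬(¬(¬q ⊙ q) ∨ (q ∨ p)) = 1 − 1.000 = 0.000
¬(¬(¬q ⊙ q) ∨ (q ∨ p)) ∨ q = max(0.000, 0.874) = 0.874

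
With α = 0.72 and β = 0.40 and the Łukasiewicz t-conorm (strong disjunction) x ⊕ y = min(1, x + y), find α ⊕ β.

1.00

α ⊕ β = min(1, 0.72 + 0.40) = min(1, 1.12) = 1.00
For comparison, the Gödel t-conorm max(x, y) would give 0.72.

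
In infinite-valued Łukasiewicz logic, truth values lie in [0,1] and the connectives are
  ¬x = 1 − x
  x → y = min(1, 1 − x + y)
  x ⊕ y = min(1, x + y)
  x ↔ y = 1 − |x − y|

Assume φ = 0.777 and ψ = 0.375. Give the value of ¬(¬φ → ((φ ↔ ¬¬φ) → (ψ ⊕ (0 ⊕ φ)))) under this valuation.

¬φ = 1 − 0.777 = 0.223
¬¬φ = 1 − 0.223 = 0.777
φ ↔ ¬¬φ = 1 − |0.777 − 0.777| = 1 − 0.000 = 1.000
0 ⊕ φ = min(1, 0.000 + 0.777) = min(1, 0.777) = 0.777
ψ ⊕ (0 ⊕ φ) = min(1, 0.375 + 0.777) = min(1, 1.152) = 1.000
(φ ↔ ¬¬φ) → (ψ ⊕ (0 ⊕ φ)) = min(1, 1 − 1.000 + 1.000) = min(1, 1.000) = 1.000
¬φ → ((φ ↔ ¬¬φ) → (ψ ⊕ (0 ⊕ φ))) = min(1, 1 − 0.223 + 1.000) = min(1, 1.777) = 1.000
¬(¬φ → ((φ ↔ ¬¬φ) → (ψ ⊕ (0 ⊕ φ)))) = 1 − 1.000 = 0.000

0.000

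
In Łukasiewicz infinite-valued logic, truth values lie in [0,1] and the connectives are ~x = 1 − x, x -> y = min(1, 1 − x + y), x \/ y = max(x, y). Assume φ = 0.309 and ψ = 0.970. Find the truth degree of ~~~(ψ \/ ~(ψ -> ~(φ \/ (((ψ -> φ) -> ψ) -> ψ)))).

ψ -> φ = min(1, 1 − 0.970 + 0.309) = min(1, 0.339) = 0.339
(ψ -> φ) -> ψ = min(1, 1 − 0.339 + 0.970) = min(1, 1.631) = 1.000
((ψ -> φ) -> ψ) -> ψ = min(1, 1 − 1.000 + 0.970) = min(1, 0.970) = 0.970
φ \/ (((ψ -> φ) -> ψ) -> ψ) = max(0.309, 0.970) = 0.970
~(φ \/ (((ψ -> φ) -> ψ) -> ψ)) = 1 − 0.970 = 0.030
ψ -> ~(φ \/ (((ψ -> φ) -> ψ) -> ψ)) = min(1, 1 − 0.970 + 0.030) = min(1, 0.060) = 0.060
~(ψ -> ~(φ \/ (((ψ -> φ) -> ψ) -> ψ))) = 1 − 0.060 = 0.940
ψ \/ ~(ψ -> ~(φ \/ (((ψ -> φ) -> ψ) -> ψ))) = max(0.970, 0.940) = 0.970
~(ψ \/ ~(ψ -> ~(φ \/ (((ψ -> φ) -> ψ) -> ψ)))) = 1 − 0.970 = 0.030
~~(ψ \/ ~(ψ -> ~(φ \/ (((ψ -> φ) -> ψ) -> ψ)))) = 1 − 0.030 = 0.970
~~~(ψ \/ ~(ψ -> ~(φ \/ (((ψ -> φ) -> ψ) -> ψ)))) = 1 − 0.970 = 0.030

0.030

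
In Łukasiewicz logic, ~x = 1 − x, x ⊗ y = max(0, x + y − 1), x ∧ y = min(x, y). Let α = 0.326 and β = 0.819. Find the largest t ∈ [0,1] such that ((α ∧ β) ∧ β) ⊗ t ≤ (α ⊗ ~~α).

α ∧ β = min(0.326, 0.819) = 0.326
(α ∧ β) ∧ β = min(0.326, 0.819) = 0.326
So the left factor is (α ∧ β) ∧ β = 0.326.
~α = 1 − 0.326 = 0.674
~~α = 1 − 0.674 = 0.326
α ⊗ ~~α = max(0, 0.326 + 0.326 − 1) = max(0, -0.348) = 0.000
So the right-hand bound is α ⊗ ~~α = 0.000.
The residuum of the Łukasiewicz t-norm gives the supremum: min(1, 1 − 0.326 + 0.000).
1 − 0.326 + 0.000 = 0.674, so t = min(1, 0.674) = 0.674.
Check: 0.326 ⊗ 0.674 = max(0, 0.000) = 0.000 ≤ 0.000.

0.674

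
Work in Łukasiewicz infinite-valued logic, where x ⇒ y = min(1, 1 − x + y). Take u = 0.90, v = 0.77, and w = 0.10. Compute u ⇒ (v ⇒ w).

0.43

v ⇒ w = min(1, 1 − 0.77 + 0.10) = min(1, 0.33) = 0.33
u ⇒ (v ⇒ w) = min(1, 1 − 0.90 + 0.33) = min(1, 0.43) = 0.43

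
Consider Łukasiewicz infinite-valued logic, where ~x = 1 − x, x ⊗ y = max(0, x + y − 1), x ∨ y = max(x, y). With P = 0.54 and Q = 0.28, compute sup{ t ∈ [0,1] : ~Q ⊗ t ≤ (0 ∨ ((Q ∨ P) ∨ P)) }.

~Q = 1 − 0.28 = 0.72
So the left factor is ~Q = 0.72.
Q ∨ P = max(0.28, 0.54) = 0.54
(Q ∨ P) ∨ P = max(0.54, 0.54) = 0.54
0 ∨ ((Q ∨ P) ∨ P) = max(0.00, 0.54) = 0.54
So the right-hand bound is 0 ∨ ((Q ∨ P) ∨ P) = 0.54.
The residuum of the Łukasiewicz t-norm gives the supremum: min(1, 1 − 0.72 + 0.54).
1 − 0.72 + 0.54 = 0.82, so t = min(1, 0.82) = 0.82.
Check: 0.72 ⊗ 0.82 = max(0, 0.54) = 0.54 ≤ 0.54.

0.82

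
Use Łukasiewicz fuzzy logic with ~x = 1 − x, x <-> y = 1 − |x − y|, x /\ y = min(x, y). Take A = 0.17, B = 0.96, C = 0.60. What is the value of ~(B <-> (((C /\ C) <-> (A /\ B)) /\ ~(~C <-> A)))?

C /\ C = min(0.60, 0.60) = 0.60
A /\ B = min(0.17, 0.96) = 0.17
(C /\ C) <-> (A /\ B) = 1 − |0.60 − 0.17| = 1 − 0.43 = 0.57
~C = 1 − 0.60 = 0.40
~C <-> A = 1 − |0.40 − 0.17| = 1 − 0.23 = 0.77
~(~C <-> A) = 1 − 0.77 = 0.23
((C /\ C) <-> (A /\ B)) /\ ~(~C <-> A) = min(0.57, 0.23) = 0.23
B <-> (((C /\ C) <-> (A /\ B)) /\ ~(~C <-> A)) = 1 − |0.96 − 0.23| = 1 − 0.73 = 0.27
~(B <-> (((C /\ C) <-> (A /\ B)) /\ ~(~C <-> A))) = 1 − 0.27 = 0.73

0.73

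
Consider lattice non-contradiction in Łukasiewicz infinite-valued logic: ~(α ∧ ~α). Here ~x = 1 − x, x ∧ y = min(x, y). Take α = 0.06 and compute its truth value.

0.94

~α = 1 − 0.06 = 0.94
α ∧ ~α = min(0.06, 0.94) = 0.06
~(α ∧ ~α) = 1 − 0.06 = 0.94
(The value 0.94 < 1 shows this instance is not satisfied; not a Ł∞-tautology — its value is 1 − min(a, 1−a).)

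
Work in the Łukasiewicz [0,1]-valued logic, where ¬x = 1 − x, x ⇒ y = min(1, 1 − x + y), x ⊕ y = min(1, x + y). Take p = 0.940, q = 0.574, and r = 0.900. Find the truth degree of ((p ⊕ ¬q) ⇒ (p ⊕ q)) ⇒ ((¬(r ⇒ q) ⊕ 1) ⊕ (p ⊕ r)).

1.000

¬q = 1 − 0.574 = 0.426
p ⊕ ¬q = min(1, 0.940 + 0.426) = min(1, 1.366) = 1.000
p ⊕ q = min(1, 0.940 + 0.574) = min(1, 1.514) = 1.000
(p ⊕ ¬q) ⇒ (p ⊕ q) = min(1, 1 − 1.000 + 1.000) = min(1, 1.000) = 1.000
r ⇒ q = min(1, 1 − 0.900 + 0.574) = min(1, 0.674) = 0.674
¬(r ⇒ q) = 1 − 0.674 = 0.326
¬(r ⇒ q) ⊕ 1 = min(1, 0.326 + 1.000) = min(1, 1.326) = 1.000
p ⊕ r = min(1, 0.940 + 0.900) = min(1, 1.840) = 1.000
(¬(r ⇒ q) ⊕ 1) ⊕ (p ⊕ r) = min(1, 1.000 + 1.000) = min(1, 2.000) = 1.000
((p ⊕ ¬q) ⇒ (p ⊕ q)) ⇒ ((¬(r ⇒ q) ⊕ 1) ⊕ (p ⊕ r)) = min(1, 1 − 1.000 + 1.000) = min(1, 1.000) = 1.000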